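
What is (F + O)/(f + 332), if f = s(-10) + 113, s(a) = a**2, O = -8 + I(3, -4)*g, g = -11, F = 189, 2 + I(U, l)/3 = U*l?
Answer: 643/545 ≈ 1.1798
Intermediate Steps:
I(U, l) = -6 + 3*U*l (I(U, l) = -6 + 3*(U*l) = -6 + 3*U*l)
O = 454 (O = -8 + (-6 + 3*3*(-4))*(-11) = -8 + (-6 - 36)*(-11) = -8 - 42*(-11) = -8 + 462 = 454)
f = 213 (f = (-10)**2 + 113 = 100 + 113 = 213)
(F + O)/(f + 332) = (189 + 454)/(213 + 332) = 643/545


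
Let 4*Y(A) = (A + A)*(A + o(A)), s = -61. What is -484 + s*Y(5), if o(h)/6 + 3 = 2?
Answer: -663/2 ≈ -331.50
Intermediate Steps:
o(h) = -6 (o(h) = -18 + 6*2 = -18 + 12 = -6)
Y(A) = A*(-6 + A)/2 (Y(A) = ((A + A)*(A - 6))/4 = ((2*A)*(-6 + A))/4 = (2*A*(-6 + A))/4 = A*(-6 + A)/2)
-484 + s*Y(5) = -484 - 61*5*(-6 + 5)/2 = -484 - 61*5*(-1)/2 = -484 - 61*(-5/2) = -484 + 305/2 = -663/2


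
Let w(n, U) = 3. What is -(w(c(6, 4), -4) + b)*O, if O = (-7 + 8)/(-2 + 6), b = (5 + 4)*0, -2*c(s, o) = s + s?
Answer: -¾ ≈ -0.75000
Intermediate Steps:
c(s, o) = -s (c(s, o) = -(s + s)/2 = -s)
b = 0 (b = 9*0 = 0)
O = ¼ (O = 1/4 = 1*(¼) = ¼ ≈ 0.25000)
-(w(c(6, 4), -4) + b)*O = -(3 + 0)/4 = -3/4 = -1*¾ = -¾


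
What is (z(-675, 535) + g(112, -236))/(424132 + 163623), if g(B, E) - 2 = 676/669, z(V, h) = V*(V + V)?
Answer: 87089752/56172585 ≈ 1.5504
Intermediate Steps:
z(V, h) = 2*V² (z(V, h) = V*(2*V) = 2*V²)
g(B, E) = 2014/669 (g(B, E) = 2 + 676/669 = 2014/669)
(z(-675, 535) + g(112, -236))/(424132 + 163623) = (2*(-675)² + 2014/669)/(424132 + 163623) = (2*455625 + 2014/669)/587755 = (911250 + 2014/669)*(1/587755) = (609628264/669)*(1/587755) = 87089752/56172585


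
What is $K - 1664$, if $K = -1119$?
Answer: $-2783$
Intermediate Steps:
$K - 1664 = -1119 - 1664 = -2783$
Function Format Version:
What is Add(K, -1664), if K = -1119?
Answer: -2783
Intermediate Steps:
Add(K, -1664) = Add(-1119, -1664) = -2783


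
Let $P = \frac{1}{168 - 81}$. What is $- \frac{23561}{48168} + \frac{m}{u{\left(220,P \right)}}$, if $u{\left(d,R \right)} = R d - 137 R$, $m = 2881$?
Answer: $\frac{12071209133}{3997944} \approx 3019.4$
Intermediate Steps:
$P = \frac{1}{87} \approx 0.011494$
$u{\left(d,R \right)} = - 137 R + R d$
$- \frac{23561}{48168} + \frac{m}{u{\left(220,P \right)}} = - \frac{23561}{48168} + \frac{2881}{\frac{1}{87} \left(-137 + 220\right)} = \left(-23561\right) \frac{1}{48168} + \frac{2881}{\frac{1}{87} \cdot 83} = - \frac{23561}{48168} + \frac{2881}{\frac{83}{87}} = - \frac{23561}{48168} + 2881 \cdot \frac{87}{83} = - \frac{23561}{48168} + \frac{250647}{83} = \frac{12071209133}{3997944}$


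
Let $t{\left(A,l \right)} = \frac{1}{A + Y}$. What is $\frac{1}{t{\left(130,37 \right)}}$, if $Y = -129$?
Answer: $1$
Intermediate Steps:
$t{\left(A,l \right)} = \frac{1}{-129 + A}$ ($t{\left(A,l \right)} = \frac{1}{A - 129} = \frac{1}{-129 + A}$)
$\frac{1}{t{\left(130,37 \right)}} = \frac{1}{\frac{1}{-129 + 130}} = \frac{1}{1^{-1}} = 1^{-1} = 1$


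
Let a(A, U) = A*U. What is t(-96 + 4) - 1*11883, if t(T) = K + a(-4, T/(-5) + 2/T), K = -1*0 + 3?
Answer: -1374654/115 ≈ -11954.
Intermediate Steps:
K = 3 (K = 0 + 3 = 3)
t(T) = 3 - 8/T + 4*T/5 (t(T) = 3 - 4*(T/(-5) + 2/T) = 3 - 4*(T*(-⅕) + 2/T) = 3 - 4*(-T/5 + 2/T) = 3 - 4*(2/T - T/5) = 3 + (-8/T + 4*T/5) = 3 - 8/T + 4*T/5)
t(-96 + 4) - 1*11883 = (3 - 8/(-96 + 4) + 4*(-96 + 4)/5) - 1*11883 = (3 - 8/(-92) + (⅘)*(-92)) - 11883 = (3 - 8*(-1/92) - 368/5) - 11883 = (3 + 2/23 - 368/5) - 11883 = -8109/115 - 11883 = -1374654/115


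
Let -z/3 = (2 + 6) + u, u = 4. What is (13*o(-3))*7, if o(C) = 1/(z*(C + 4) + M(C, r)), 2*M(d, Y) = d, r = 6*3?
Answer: -182/75 ≈ -2.4267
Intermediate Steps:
r = 18
M(d, Y) = d/2
z = -36 (z = -3*((2 + 6) + 4) = -3*(8 + 4) = -3*12 = -36)
o(C) = 1/(-144 - 71*C/2) (o(C) = 1/(-36*(C + 4) + C/2) = 1/(-36*(4 + C) + C/2) = 1/((-144 - 36*C) + C/2) = 1/(-144 - 71*C/2))
(13*o(-3))*7 = (13*(-2/(288 + 71*(-3))))*7 = (13*(-2/(288 - 213)))*7 = (13*(-2/75))*7 = -26/75*7 = -182/75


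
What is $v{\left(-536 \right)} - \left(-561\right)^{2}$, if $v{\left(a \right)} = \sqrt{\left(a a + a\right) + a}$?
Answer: $-314721 + 4 \sqrt{17889} \approx -3.1419 \cdot 10^{5}$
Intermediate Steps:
$v{\left(a \right)} = \sqrt{a^{2} + 2 a}$ ($v{\left(a \right)} = \sqrt{\left(a^{2} + a\right) + a} = \sqrt{\left(a + a^{2}\right) + a} = \sqrt{a^{2} + 2 a}$)
$v{\left(-536 \right)} - \left(-561\right)^{2} = \sqrt{- 536 \left(2 - 536\right)} - \left(-561\right)^{2} = \sqrt{\left(-536\right) \left(-534\right)} - 314721 = \sqrt{286224} - 314721 = 4 \sqrt{17889} - 314721 = -314721 + 4 \sqrt{17889}$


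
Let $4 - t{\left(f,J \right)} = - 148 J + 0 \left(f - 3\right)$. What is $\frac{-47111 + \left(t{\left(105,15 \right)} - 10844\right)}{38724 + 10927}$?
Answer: $- \frac{55731}{49651} \approx -1.1225$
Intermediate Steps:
$t{\left(f,J \right)} = 4 + 148 J$ ($t{\left(f,J \right)} = 4 - \left(- 148 J + 0 \left(f - 3\right)\right) = 4 - \left(- 148 J + 0 \left(-3 + f\right)\right) = 4 - \left(- 148 J + 0\right) = 4 - - 148 J = 4 + 148 J$)
$\frac{-47111 + \left(t{\left(105,15 \right)} - 10844\right)}{38724 + 10927} = \frac{-47111 + \left(\left(4 + 148 \cdot 15\right) - 10844\right)}{38724 + 10927} = \frac{-47111 + \left(\left(4 + 2220\right) - 10844\right)}{49651} = \left(-47111 + \left(2224 - 10844\right)\right) \frac{1}{49651} = \left(-47111 - 8620\right) \frac{1}{49651} = \left(-55731\right) \frac{1}{49651} = - \frac{55731}{49651}$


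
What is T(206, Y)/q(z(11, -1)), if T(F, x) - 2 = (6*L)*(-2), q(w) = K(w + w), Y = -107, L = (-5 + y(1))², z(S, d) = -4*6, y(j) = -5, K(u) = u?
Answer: 599/24 ≈ 24.958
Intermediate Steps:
z(S, d) = -24
L = 100 (L = (-5 - 5)² = (-10)² = 100)
q(w) = 2*w (q(w) = w + w = 2*w)
T(F, x) = -1198 (T(F, x) = 2 + (6*100)*(-2) = 2 + 600*(-2) = 2 - 1200 = -1198)
T(206, Y)/q(z(11, -1)) = -1198/(2*(-24)) = -1198/(-48) = -1198*(-1/48) = 599/24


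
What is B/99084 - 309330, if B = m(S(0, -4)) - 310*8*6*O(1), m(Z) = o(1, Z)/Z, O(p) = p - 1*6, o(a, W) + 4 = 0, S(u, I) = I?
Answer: -30649579319/99084 ≈ -3.0933e+5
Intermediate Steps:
o(a, W) = -4 (o(a, W) = -4 + 0 = -4)
O(p) = -6 + p (O(p) = p - 6 = -6 + p)
m(Z) = -4/Z
B = 74401 (B = -4/(-4) - 310*8*6*(-6 + 1) = -4*(-¼) - 14880*(-5) = 1 - 310*(-240) = 1 + 74400 = 74401)
B/99084 - 309330 = 74401/99084 - 309330 = -30649579319/99084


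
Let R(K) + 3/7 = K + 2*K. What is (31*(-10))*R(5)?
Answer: -31620/7 ≈ -4517.1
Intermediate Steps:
R(K) = -3/7 + 3*K (R(K) = -3/7 + (K + 2*K) = -3/7 + 3*K)
(31*(-10))*R(5) = (31*(-10))*(-3/7 + 3*5) = -310*(-3/7 + 15) = -310*102/7 = -31620/7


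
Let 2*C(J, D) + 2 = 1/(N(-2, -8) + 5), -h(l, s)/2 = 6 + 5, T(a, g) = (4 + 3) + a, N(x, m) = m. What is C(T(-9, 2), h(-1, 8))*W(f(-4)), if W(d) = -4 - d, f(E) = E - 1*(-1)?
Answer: 7/6 ≈ 1.1667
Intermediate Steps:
f(E) = 1 + E (f(E) = E + 1 = 1 + E)
T(a, g) = 7 + a
h(l, s) = -22 (h(l, s) = -2*(6 + 5) = -2*11 = -22)
C(J, D) = -7/6 (C(J, D) = -1 + 1/(2*(-8 + 5)) = -1 + (½)/(-3) = -1 + (½)*(-⅓) = -1 - ⅙ = -7/6)
C(T(-9, 2), h(-1, 8))*W(f(-4)) = -7*(-4 - (1 - 4))/6 = -7*(-4 - 1*(-3))/6 = -7*(-4 + 3)/6 = -7/6*(-1) = 7/6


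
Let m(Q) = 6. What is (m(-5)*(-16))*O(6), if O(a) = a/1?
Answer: -576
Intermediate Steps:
O(a) = a (O(a) = a*1 = a)
(m(-5)*(-16))*O(6) = (6*(-16))*6 = -96*6 = -576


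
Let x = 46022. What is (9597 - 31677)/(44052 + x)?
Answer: -11040/45037 ≈ -0.24513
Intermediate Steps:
(9597 - 31677)/(44052 + x) = (9597 - 31677)/(44052 + 46022) = -22080/90074 = -22080*1/90074 = -11040/45037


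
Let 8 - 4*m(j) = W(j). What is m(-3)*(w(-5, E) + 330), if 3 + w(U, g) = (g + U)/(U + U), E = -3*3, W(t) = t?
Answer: 9031/10 ≈ 903.10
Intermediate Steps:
m(j) = 2 - j/4
E = -9
w(U, g) = -3 + (U + g)/(2*U) (w(U, g) = -3 + (g + U)/(U + U) = -3 + (U + g)/((2*U)) = -3 + (U + g)*(1/(2*U)) = -3 + (U + g)/(2*U))
m(-3)*(w(-5, E) + 330) = (2 - ¼*(-3))*((½)*(-9 - 5*(-5))/(-5) + 330) = (2 + ¾)*((½)*(-⅕)*(-9 + 25) + 330) = 11*((½)*(-⅕)*16 + 330)/4 = 11*(-8/5 + 330)/4 = (11/4)*(1642/5) = 9031/10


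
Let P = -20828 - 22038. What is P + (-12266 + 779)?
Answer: -54353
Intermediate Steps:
P = -42866
P + (-12266 + 779) = -42866 + (-12266 + 779) = -42866 - 11487 = -54353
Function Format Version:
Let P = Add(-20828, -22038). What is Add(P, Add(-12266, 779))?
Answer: -54353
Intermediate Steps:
P = -42866
Add(P, Add(-12266, 779)) = Add(-42866, Add(-12266, 779)) = Add(-42866, -11487) = -54353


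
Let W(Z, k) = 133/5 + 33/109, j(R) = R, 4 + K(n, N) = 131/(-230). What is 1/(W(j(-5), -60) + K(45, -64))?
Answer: 25070/559893 ≈ 0.044776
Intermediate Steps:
K(n, N) = -1051/230 (K(n, N) = -4 + 131/(-230) = -4 + 131*(-1/230) = -4 - 131/230 = -1051/230)
W(Z, k) = 14662/545 (W(Z, k) = 133*(⅕) + 33*(1/109) = 133/5 + 33/109 = 14662/545)
1/(W(j(-5), -60) + K(45, -64)) = 1/(14662/545 - 1051/230) = 1/(559893/25070) = 25070/559893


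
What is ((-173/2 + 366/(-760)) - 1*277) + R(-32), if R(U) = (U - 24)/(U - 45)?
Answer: -1518403/4180 ≈ -363.25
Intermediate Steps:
R(U) = (-24 + U)/(-45 + U)
((-173/2 + 366/(-760)) - 1*277) + R(-32) = ((-173/2 + 366/(-760)) - 1*277) + (-24 - 32)/(-45 - 32) = ((-173*½ + 366*(-1/760)) - 277) - 56/(-77) = ((-173/2 - 183/380) - 277) - 1/77*(-56) = (-33053/380 - 277) + 8/11 = -138313/380 + 8/11 = -1518403/4180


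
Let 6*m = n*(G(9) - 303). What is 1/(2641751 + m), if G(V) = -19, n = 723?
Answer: 1/2602950 ≈ 3.8418e-7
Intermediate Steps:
m = -38801 (m = (723*(-19 - 303))/6 = (723*(-322))/6 = (⅙)*(-232806) = -38801)
1/(2641751 + m) = 1/(2641751 - 38801) = 1/2602950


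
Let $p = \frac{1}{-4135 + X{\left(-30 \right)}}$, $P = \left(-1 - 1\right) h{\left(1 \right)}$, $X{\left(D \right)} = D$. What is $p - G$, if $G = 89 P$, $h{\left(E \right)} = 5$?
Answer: $\frac{3706849}{4165} \approx 890.0$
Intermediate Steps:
$P = -10$ ($P = \left(-1 - 1\right) 5 = \left(-2\right) 5 = -10$)
$p = - \frac{1}{4165}$ ($p = \frac{1}{-4135 - 30} = \frac{1}{-4165} = - \frac{1}{4165} \approx -0.0002401$)
$G = -890$ ($G = 89 \left(-10\right) = -890$)
$p - G = - \frac{1}{4165} - -890 = - \frac{1}{4165} + 890 = \frac{3706849}{4165}$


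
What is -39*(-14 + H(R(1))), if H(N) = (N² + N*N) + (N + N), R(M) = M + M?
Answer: 78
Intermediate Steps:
R(M) = 2*M
H(N) = 2*N + 2*N² (H(N) = (N² + N²) + 2*N = 2*N² + 2*N = 2*N + 2*N²)
-39*(-14 + H(R(1))) = -39*(-14 + 2*(2*1)*(1 + 2*1)) = -39*(-14 + 2*2*(1 + 2)) = -39*(-14 + 2*2*3) = -39*(-14 + 12) = -39*(-2) = 78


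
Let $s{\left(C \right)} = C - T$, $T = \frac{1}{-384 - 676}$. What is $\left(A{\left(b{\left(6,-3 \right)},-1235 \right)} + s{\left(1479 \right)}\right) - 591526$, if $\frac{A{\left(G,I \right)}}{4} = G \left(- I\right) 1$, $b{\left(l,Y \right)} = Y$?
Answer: $- \frac{641159019}{1060} \approx -6.0487 \cdot 10^{5}$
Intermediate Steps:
$A{\left(G,I \right)} = - 4 G I$ ($A{\left(G,I \right)} = 4 G \left(- I\right) 1 = 4 - G I 1 = 4 \left(- G I\right) = - 4 G I$)
$T = - \frac{1}{1060}$ ($T = \frac{1}{-1060} = - \frac{1}{1060} \approx -0.0009434$)
$s{\left(C \right)} = \frac{1}{1060} + C$ ($s{\left(C \right)} = C - - \frac{1}{1060} = C + \frac{1}{1060} = \frac{1}{1060} + C$)
$\left(A{\left(b{\left(6,-3 \right)},-1235 \right)} + s{\left(1479 \right)}\right) - 591526 = \left(\left(-4\right) \left(-3\right) \left(-1235\right) + \left(\frac{1}{1060} + 1479\right)\right) - 591526 = \left(-14820 + \frac{1567741}{1060}\right) - 591526 = - \frac{14141459}{1060} - 591526 = - \frac{641159019}{1060}$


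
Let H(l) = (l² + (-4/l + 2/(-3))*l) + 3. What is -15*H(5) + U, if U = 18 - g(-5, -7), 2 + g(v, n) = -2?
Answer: -288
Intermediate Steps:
g(v, n) = -4 (g(v, n) = -2 - 2 = -4)
H(l) = 3 + l² + l*(-⅔ - 4/l) (H(l) = (l² + (-4/l + 2*(-⅓))*l) + 3 = (l² + (-4/l - ⅔)*l) + 3 = (l² + (-⅔ - 4/l)*l) + 3 = (l² + l*(-⅔ - 4/l)) + 3 = 3 + l² + l*(-⅔ - 4/l))
U = 22 (U = 18 - 1*(-4) = 18 + 4 = 22)
-15*H(5) + U = -15*(-1 + 5² - ⅔*5) + 22 = -15*(-1 + 25 - 10/3) + 22 = -15*62/3 + 22 = -310 + 22 = -288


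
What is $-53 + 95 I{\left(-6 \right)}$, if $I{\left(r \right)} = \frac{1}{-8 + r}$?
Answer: $- \frac{837}{14} \approx -59.786$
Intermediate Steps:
$-53 + 95 I{\left(-6 \right)} = -53 + \frac{95}{-8 - 6} = -53 + \frac{95}{-14} = -53 + 95 \left(- \frac{1}{14}\right) = -53 - \frac{95}{14} = - \frac{837}{14}$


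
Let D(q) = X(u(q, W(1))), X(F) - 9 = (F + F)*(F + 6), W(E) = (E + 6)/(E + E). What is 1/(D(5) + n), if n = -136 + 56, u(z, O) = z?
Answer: 1/39 ≈ 0.025641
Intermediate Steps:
W(E) = (6 + E)/(2*E) (W(E) = (6 + E)/((2*E)) = (6 + E)*(1/(2*E)) = (6 + E)/(2*E))
X(F) = 9 + 2*F*(6 + F) (X(F) = 9 + (F + F)*(F + 6) = 9 + (2*F)*(6 + F) = 9 + 2*F*(6 + F))
D(q) = 9 + 2*q² + 12*q
n = -80
1/(D(5) + n) = 1/((9 + 2*5² + 12*5) - 80) = 1/((9 + 2*25 + 60) - 80) = 1/((9 + 50 + 60) - 80) = 1/(119 - 80) = 1/39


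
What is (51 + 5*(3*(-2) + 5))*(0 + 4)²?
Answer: 736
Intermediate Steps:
(51 + 5*(3*(-2) + 5))*(0 + 4)² = (51 + 5*(-6 + 5))*4² = (51 + 5*(-1))*16 = (51 - 5)*16 = 46*16 = 736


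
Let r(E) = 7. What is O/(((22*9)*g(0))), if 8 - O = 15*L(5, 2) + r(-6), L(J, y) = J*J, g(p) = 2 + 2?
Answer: -17/36 ≈ -0.47222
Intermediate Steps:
g(p) = 4
L(J, y) = J²
O = -374 (O = 8 - (15*5² + 7) = 8 - (15*25 + 7) = 8 - (375 + 7) = 8 - 1*382 = 8 - 382 = -374)
O/(((22*9)*g(0))) = -374/((22*9)*4) = -374/(198*4) = -374/792 = -374*1/792 = -17/36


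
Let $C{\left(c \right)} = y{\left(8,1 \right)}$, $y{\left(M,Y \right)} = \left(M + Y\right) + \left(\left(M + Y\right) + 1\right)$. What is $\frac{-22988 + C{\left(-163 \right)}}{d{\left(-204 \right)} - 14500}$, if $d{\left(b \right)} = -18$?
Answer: $\frac{22969}{14518} \approx 1.5821$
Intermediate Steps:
$y{\left(M,Y \right)} = 1 + 2 M + 2 Y$ ($y{\left(M,Y \right)} = \left(M + Y\right) + \left(1 + M + Y\right) = 1 + 2 M + 2 Y$)
$C{\left(c \right)} = 19$ ($C{\left(c \right)} = 1 + 2 \cdot 8 + 2 \cdot 1 = 1 + 16 + 2 = 19$)
$\frac{-22988 + C{\left(-163 \right)}}{d{\left(-204 \right)} - 14500} = \frac{-22988 + 19}{-18 - 14500} = - \frac{22969}{-14518} = \left(-22969\right) \left(- \frac{1}{14518}\right) = \frac{22969}{14518}$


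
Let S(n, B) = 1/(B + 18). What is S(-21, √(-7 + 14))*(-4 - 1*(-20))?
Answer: 288/317 - 16*√7/317 ≈ 0.77498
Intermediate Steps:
S(n, B) = 1/(18 + B)
S(-21, √(-7 + 14))*(-4 - 1*(-20)) = (-4 - 1*(-20))/(18 + √(-7 + 14)) = (-4 + 20)/(18 + √7) = 16/(18 + √7)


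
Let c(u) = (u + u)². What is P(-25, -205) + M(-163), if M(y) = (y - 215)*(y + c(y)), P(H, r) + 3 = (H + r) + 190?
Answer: -40110757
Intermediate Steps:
c(u) = 4*u² (c(u) = (2*u)² = 4*u²)
P(H, r) = 187 + H + r (P(H, r) = -3 + ((H + r) + 190) = -3 + (190 + H + r) = 187 + H + r)
M(y) = (-215 + y)*(y + 4*y²) (M(y) = (y - 215)*(y + 4*y²) = (-215 + y)*(y + 4*y²))
P(-25, -205) + M(-163) = (187 - 25 - 205) - 163*(-215 - 859*(-163) + 4*(-163)²) = -43 - 163*(-215 + 140017 + 4*26569) = -43 - 163*(-215 + 140017 + 106276) = -43 - 163*246078 = -43 - 40110714 = -40110757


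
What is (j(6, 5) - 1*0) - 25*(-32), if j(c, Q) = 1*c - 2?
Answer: 804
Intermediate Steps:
j(c, Q) = -2 + c (j(c, Q) = c - 2 = -2 + c)
(j(6, 5) - 1*0) - 25*(-32) = ((-2 + 6) - 1*0) - 25*(-32) = (4 + 0) + 800 = 4 + 800 = 804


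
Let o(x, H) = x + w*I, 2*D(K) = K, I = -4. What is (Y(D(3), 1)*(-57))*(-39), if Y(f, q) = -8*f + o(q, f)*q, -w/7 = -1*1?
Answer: -86697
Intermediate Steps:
D(K) = K/2
w = 7 (w = -(-7) = -7*(-1) = 7)
o(x, H) = -28 + x (o(x, H) = x + 7*(-4) = x - 28 = -28 + x)
Y(f, q) = -8*f + q*(-28 + q) (Y(f, q) = -8*f + (-28 + q)*q = -8*f + q*(-28 + q))
(Y(D(3), 1)*(-57))*(-39) = ((-4*3 + 1*(-28 + 1))*(-57))*(-39) = ((-8*3/2 + 1*(-27))*(-57))*(-39) = ((-12 - 27)*(-57))*(-39) = -39*(-57)*(-39) = 2223*(-39) = -86697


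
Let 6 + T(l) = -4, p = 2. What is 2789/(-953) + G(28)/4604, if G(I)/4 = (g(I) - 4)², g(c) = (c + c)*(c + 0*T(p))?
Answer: 2327919349/1096903 ≈ 2122.3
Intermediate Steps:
T(l) = -10 (T(l) = -6 - 4 = -10)
g(c) = 2*c² (g(c) = (c + c)*(c + 0*(-10)) = (2*c)*(c + 0) = (2*c)*c = 2*c²)
G(I) = 4*(-4 + 2*I²)² (G(I) = 4*(2*I² - 4)² = 4*(-4 + 2*I²)²)
2789/(-953) + G(28)/4604 = 2789/(-953) + (16*(-2 + 28²)²)/4604 = 2789*(-1/953) + (16*(-2 + 784)²)*(1/4604) = -2789/953 + (16*782²)*(1/4604) = -2789/953 + (16*611524)*(1/4604) = -2789/953 + 9784384*(1/4604) = -2789/953 + 2446096/1151 = 2327919349/1096903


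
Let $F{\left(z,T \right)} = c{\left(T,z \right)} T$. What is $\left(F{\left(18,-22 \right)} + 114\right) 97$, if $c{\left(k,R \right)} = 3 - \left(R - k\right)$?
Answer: $90016$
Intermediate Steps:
$c{\left(k,R \right)} = 3 + k - R$ ($c{\left(k,R \right)} = 3 - \left(R - k\right) = 3 + k - R$)
$F{\left(z,T \right)} = T \left(3 + T - z\right)$ ($F{\left(z,T \right)} = \left(3 + T - z\right) T = T \left(3 + T - z\right)$)
$\left(F{\left(18,-22 \right)} + 114\right) 97 = \left(- 22 \left(3 - 22 - 18\right) + 114\right) 97 = \left(\left(-22\right) \left(-37\right) + 114\right) 97 = \left(814 + 114\right) 97 = 928 \cdot 97 = 90016$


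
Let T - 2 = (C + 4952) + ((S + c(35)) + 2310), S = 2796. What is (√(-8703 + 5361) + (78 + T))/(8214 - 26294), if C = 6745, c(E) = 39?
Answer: -8461/9040 - I*√3342/18080 ≈ -0.93595 - 0.0031975*I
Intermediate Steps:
T = 16844 (T = 2 + ((6745 + 4952) + ((2796 + 39) + 2310)) = 2 + (11697 + (2835 + 2310)) = 2 + (11697 + 5145) = 2 + 16842 = 16844)
(√(-8703 + 5361) + (78 + T))/(8214 - 26294) = (√(-8703 + 5361) + (78 + 16844))/(8214 - 26294) = (√(-3342) + 16922)/(-18080) = (I*√3342 + 16922)*(-1/18080) = (16922 + I*√3342)*(-1/18080) = -8461/9040 - I*√3342/18080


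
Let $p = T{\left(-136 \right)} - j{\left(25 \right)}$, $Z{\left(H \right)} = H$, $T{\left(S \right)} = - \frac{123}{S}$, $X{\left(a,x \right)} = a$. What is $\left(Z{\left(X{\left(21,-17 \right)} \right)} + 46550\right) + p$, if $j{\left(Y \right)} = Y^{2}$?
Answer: $\frac{6248779}{136} \approx 45947.0$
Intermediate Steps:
$p = - \frac{84877}{136}$ ($p = - \frac{123}{-136} - 25^{2} = \left(-123\right) \left(- \frac{1}{136}\right) - 625 = \frac{123}{136} - 625 = - \frac{84877}{136} \approx -624.1$)
$\left(Z{\left(X{\left(21,-17 \right)} \right)} + 46550\right) + p = \left(21 + 46550\right) - \frac{84877}{136} = 46571 - \frac{84877}{136} = \frac{6248779}{136}$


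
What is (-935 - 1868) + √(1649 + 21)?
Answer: -2803 + √1670 ≈ -2762.1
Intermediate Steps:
(-935 - 1868) + √(1649 + 21) = -2803 + √1670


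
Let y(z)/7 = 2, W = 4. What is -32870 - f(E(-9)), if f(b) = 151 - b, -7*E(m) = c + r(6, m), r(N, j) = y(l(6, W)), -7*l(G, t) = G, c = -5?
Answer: -231156/7 ≈ -33022.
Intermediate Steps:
l(G, t) = -G/7
y(z) = 14 (y(z) = 7*2 = 14)
r(N, j) = 14
E(m) = -9/7 (E(m) = -(-5 + 14)/7 = -⅐*9 = -9/7)
-32870 - f(E(-9)) = -32870 - (151 - 1*(-9/7)) = -32870 - (151 + 9/7) = -32870 - 1*1066/7 = -32870 - 1066/7 = -231156/7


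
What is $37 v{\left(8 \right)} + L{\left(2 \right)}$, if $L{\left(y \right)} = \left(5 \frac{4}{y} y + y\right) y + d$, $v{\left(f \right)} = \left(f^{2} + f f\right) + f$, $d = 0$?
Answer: $5076$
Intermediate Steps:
$v{\left(f \right)} = f + 2 f^{2}$ ($v{\left(f \right)} = \left(f^{2} + f^{2}\right) + f = 2 f^{2} + f = f + 2 f^{2}$)
$L{\left(y \right)} = y \left(20 + y\right)$ ($L{\left(y \right)} = \left(5 \frac{4}{y} y + y\right) y + 0 = \left(\frac{20}{y} y + y\right) y + 0 = \left(20 + y\right) y + 0 = y \left(20 + y\right) + 0 = y \left(20 + y\right)$)
$37 v{\left(8 \right)} + L{\left(2 \right)} = 37 \cdot 8 \left(1 + 2 \cdot 8\right) + 2 \left(20 + 2\right) = 37 \cdot 8 \left(1 + 16\right) + 2 \cdot 22 = 37 \cdot 8 \cdot 17 + 44 = 37 \cdot 136 + 44 = 5032 + 44 = 5076$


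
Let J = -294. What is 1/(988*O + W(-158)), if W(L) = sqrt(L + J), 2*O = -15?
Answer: -3705/27454276 - I*sqrt(113)/27454276 ≈ -0.00013495 - 3.8719e-7*I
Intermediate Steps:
O = -15/2 (O = (1/2)*(-15) = -15/2 ≈ -7.5000)
W(L) = sqrt(-294 + L) (W(L) = sqrt(L - 294) = sqrt(-294 + L))
1/(988*O + W(-158)) = 1/(988*(-15/2) + sqrt(-294 - 158)) = 1/(-7410 + sqrt(-452)) = 1/(-7410 + 2*I*sqrt(113))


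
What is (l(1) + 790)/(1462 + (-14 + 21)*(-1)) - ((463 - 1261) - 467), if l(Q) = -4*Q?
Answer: 613787/485 ≈ 1265.5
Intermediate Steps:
(l(1) + 790)/(1462 + (-14 + 21)*(-1)) - ((463 - 1261) - 467) = (-4*1 + 790)/(1462 + (-14 + 21)*(-1)) - ((463 - 1261) - 467) = (-4 + 790)/(1462 + 7*(-1)) - (-798 - 467) = 786/(1462 - 7) - 1*(-1265) = 786/1455 + 1265 = 786*(1/1455) + 1265 = 262/485 + 1265 = 613787/485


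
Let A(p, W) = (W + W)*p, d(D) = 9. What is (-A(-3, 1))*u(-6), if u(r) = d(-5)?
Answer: 54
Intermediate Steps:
A(p, W) = 2*W*p (A(p, W) = (2*W)*p = 2*W*p)
u(r) = 9
(-A(-3, 1))*u(-6) = -2*(-3)*9 = -1*(-6)*9 = 6*9 = 54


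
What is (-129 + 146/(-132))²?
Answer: 73736569/4356 ≈ 16928.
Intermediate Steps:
(-129 + 146/(-132))² = (-129 + 146*(-1/132))² = (-129 - 73/66)² = (-8587/66)² = 73736569/4356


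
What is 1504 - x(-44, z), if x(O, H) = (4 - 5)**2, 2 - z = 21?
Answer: 1503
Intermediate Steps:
z = -19 (z = 2 - 1*21 = 2 - 21 = -19)
x(O, H) = 1 (x(O, H) = (-1)**2 = 1)
1504 - x(-44, z) = 1504 - 1*1 = 1504 - 1 = 1503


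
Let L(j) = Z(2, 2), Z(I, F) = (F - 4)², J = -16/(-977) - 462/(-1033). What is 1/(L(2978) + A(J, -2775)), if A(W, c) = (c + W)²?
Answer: 1018567396081/7840988994000896453 ≈ 1.2990e-7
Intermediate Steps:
J = 467902/1009241 (J = -16*(-1/977) - 462*(-1/1033) = 16/977 + 462/1033 = 467902/1009241 ≈ 0.46362)
Z(I, F) = (-4 + F)²
L(j) = 4 (L(j) = (-4 + 2)² = (-2)² = 4)
A(W, c) = (W + c)²
1/(L(2978) + A(J, -2775)) = 1/(4 + (467902/1009241 - 2775)²) = 1/(4 + (-2800175873/1009241)²) = 1/(4 + 7840984919731312129/1018567396081) = 1/(7840988994000896453/1018567396081) = 1018567396081/7840988994000896453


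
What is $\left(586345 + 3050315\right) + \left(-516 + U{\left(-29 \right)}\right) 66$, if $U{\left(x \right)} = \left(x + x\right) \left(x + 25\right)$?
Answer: $3617916$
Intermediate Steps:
$U{\left(x \right)} = 2 x \left(25 + x\right)$
$\left(586345 + 3050315\right) + \left(-516 + U{\left(-29 \right)}\right) 66 = \left(586345 + 3050315\right) + \left(-516 + 2 \left(-29\right) \left(25 - 29\right)\right) 66 = 3636660 + \left(-516 + 2 \left(-29\right) \left(-4\right)\right) 66 = 3636660 + \left(-516 + 232\right) 66 = 3636660 - 18744 = 3617916$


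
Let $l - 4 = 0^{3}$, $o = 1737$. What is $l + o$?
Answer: $1741$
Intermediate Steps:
$l = 4$ ($l = 4 + 0^{3} = 4 + 0 = 4$)
$l + o = 4 + 1737 = 1741$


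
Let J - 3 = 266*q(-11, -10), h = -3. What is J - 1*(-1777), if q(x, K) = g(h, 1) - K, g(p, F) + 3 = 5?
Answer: 4972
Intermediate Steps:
g(p, F) = 2 (g(p, F) = -3 + 5 = 2)
q(x, K) = 2 - K
J = 3195 (J = 3 + 266*(2 - 1*(-10)) = 3 + 266*(2 + 10) = 3 + 266*12 = 3 + 3192 = 3195)
J - 1*(-1777) = 3195 - 1*(-1777) = 3195 + 1777 = 4972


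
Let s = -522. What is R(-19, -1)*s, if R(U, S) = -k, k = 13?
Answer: 6786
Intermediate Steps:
R(U, S) = -13 (R(U, S) = -1*13 = -13)
R(-19, -1)*s = -13*(-522) = 6786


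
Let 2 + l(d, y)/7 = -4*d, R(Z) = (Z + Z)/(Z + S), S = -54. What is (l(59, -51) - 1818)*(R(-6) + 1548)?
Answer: -26969644/5 ≈ -5.3939e+6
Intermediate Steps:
R(Z) = 2*Z/(-54 + Z) (R(Z) = (Z + Z)/(Z - 54) = (2*Z)/(-54 + Z) = 2*Z/(-54 + Z))
l(d, y) = -14 - 28*d (l(d, y) = -14 + 7*(-4*d) = -14 - 28*d)
(l(59, -51) - 1818)*(R(-6) + 1548) = ((-14 - 28*59) - 1818)*(2*(-6)/(-54 - 6) + 1548) = ((-14 - 1652) - 1818)*(2*(-6)/(-60) + 1548) = (-1666 - 1818)*(2*(-6)*(-1/60) + 1548) = -3484*(⅕ + 1548) = -3484*7741/5 = -26969644/5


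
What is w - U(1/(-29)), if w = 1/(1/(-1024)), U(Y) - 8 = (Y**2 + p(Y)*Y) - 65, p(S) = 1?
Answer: -813219/841 ≈ -966.97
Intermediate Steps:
U(Y) = -57 + Y + Y**2 (U(Y) = 8 + ((Y**2 + 1*Y) - 65) = 8 + ((Y**2 + Y) - 65) = 8 + ((Y + Y**2) - 65) = 8 + (-65 + Y + Y**2) = -57 + Y + Y**2)
w = -1024 (w = 1/(-1/1024) = -1024)
w - U(1/(-29)) = -1024 - (-57 + 1/(-29) + (1/(-29))**2) = -1024 - (-57 - 1/29 + (-1/29)**2) = -1024 - (-57 - 1/29 + 1/841) = -1024 - 1*(-47965/841) = -1024 + 47965/841 = -813219/841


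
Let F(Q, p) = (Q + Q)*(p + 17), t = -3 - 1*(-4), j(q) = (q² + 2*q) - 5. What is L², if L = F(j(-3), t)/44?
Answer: 324/121 ≈ 2.6777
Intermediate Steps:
j(q) = -5 + q² + 2*q
t = 1 (t = -3 + 4 = 1)
F(Q, p) = 2*Q*(17 + p) (F(Q, p) = (2*Q)*(17 + p) = 2*Q*(17 + p))
L = -18/11 (L = (2*(-5 + (-3)² + 2*(-3))*(17 + 1))/44 = (2*(-5 + 9 - 6)*18)*(1/44) = (2*(-2)*18)*(1/44) = -72*1/44 = -18/11 ≈ -1.6364)
L² = (-18/11)² = 324/121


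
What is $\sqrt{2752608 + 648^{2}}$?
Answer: $4 \sqrt{198282} \approx 1781.2$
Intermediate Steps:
$\sqrt{2752608 + 648^{2}} = \sqrt{2752608 + 419904} = \sqrt{3172512} = 4 \sqrt{198282}$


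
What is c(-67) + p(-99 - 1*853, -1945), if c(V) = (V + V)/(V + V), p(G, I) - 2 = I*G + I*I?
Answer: 5634668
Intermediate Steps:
p(G, I) = 2 + I² + G*I (p(G, I) = 2 + (I*G + I*I) = 2 + (G*I + I²) = 2 + (I² + G*I) = 2 + I² + G*I)
c(V) = 1 (c(V) = (2*V)/((2*V)) = (2*V)*(1/(2*V)) = 1)
c(-67) + p(-99 - 1*853, -1945) = 1 + (2 + (-1945)² + (-99 - 1*853)*(-1945)) = 1 + (2 + 3783025 + (-99 - 853)*(-1945)) = 1 + (2 + 3783025 - 952*(-1945)) = 1 + (2 + 3783025 + 1851640) = 1 + 5634667 = 5634668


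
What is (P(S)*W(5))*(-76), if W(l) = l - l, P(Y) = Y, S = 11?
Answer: 0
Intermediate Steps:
W(l) = 0
(P(S)*W(5))*(-76) = (11*0)*(-76) = 0*(-76) = 0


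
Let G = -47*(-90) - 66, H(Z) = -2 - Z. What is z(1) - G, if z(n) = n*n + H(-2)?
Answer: -4163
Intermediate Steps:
z(n) = n² (z(n) = n*n + (-2 - 1*(-2)) = n² + (-2 + 2) = n² + 0 = n²)
G = 4164 (G = 4230 - 66 = 4164)
z(1) - G = 1² - 1*4164 = 1 - 4164 = -4163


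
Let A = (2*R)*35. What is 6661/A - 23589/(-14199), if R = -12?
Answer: -24921593/3975720 ≈ -6.2684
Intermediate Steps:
A = -840 (A = (2*(-12))*35 = -24*35 = -840)
6661/A - 23589/(-14199) = 6661/(-840) - 23589/(-14199) = 6661*(-1/840) - 23589*(-1/14199) = -6661/840 + 7863/4733 = -24921593/3975720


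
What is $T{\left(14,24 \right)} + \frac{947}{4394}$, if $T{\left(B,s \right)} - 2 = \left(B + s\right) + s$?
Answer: $\frac{282163}{4394} \approx 64.216$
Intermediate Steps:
$T{\left(B,s \right)} = 2 + B + 2 s$ ($T{\left(B,s \right)} = 2 + \left(\left(B + s\right) + s\right) = 2 + \left(B + 2 s\right) = 2 + B + 2 s$)
$T{\left(14,24 \right)} + \frac{947}{4394} = \left(2 + 14 + 2 \cdot 24\right) + \frac{947}{4394} = \left(2 + 14 + 48\right) + 947 \cdot \frac{1}{4394} = 64 + \frac{947}{4394} = \frac{282163}{4394}$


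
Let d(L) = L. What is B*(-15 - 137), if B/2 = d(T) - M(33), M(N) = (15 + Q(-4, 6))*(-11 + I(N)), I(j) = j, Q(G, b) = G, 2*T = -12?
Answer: 75392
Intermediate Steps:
T = -6 (T = (1/2)*(-12) = -6)
M(N) = -121 + 11*N (M(N) = (15 - 4)*(-11 + N) = 11*(-11 + N) = -121 + 11*N)
B = -496 (B = 2*(-6 - (-121 + 11*33)) = 2*(-6 - (-121 + 363)) = 2*(-6 - 1*242) = 2*(-6 - 242) = 2*(-248) = -496)
B*(-15 - 137) = -496*(-15 - 137) = -496*(-152) = 75392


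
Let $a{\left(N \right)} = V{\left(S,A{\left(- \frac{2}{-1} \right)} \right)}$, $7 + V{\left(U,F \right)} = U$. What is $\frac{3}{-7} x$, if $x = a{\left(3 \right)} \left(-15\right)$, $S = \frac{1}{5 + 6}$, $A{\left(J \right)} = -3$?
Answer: $- \frac{3420}{77} \approx -44.416$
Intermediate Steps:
$S = \frac{1}{11} \approx 0.090909$
$V{\left(U,F \right)} = -7 + U$
$a{\left(N \right)} = - \frac{76}{11}$ ($a{\left(N \right)} = -7 + \frac{1}{11} = - \frac{76}{11}$)
$x = \frac{1140}{11}$ ($x = \left(- \frac{76}{11}\right) \left(-15\right) = \frac{1140}{11} \approx 103.64$)
$\frac{3}{-7} x = \frac{3}{-7} \cdot \frac{1140}{11} = 3 \left(- \frac{1}{7}\right) \frac{1140}{11} = \left(- \frac{3}{7}\right) \frac{1140}{11} = - \frac{3420}{77}$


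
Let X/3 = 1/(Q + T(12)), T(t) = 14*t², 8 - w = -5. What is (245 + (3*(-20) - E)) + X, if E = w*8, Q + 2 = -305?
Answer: 138432/1709 ≈ 81.002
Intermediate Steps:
w = 13 (w = 8 - 1*(-5) = 8 + 5 = 13)
Q = -307 (Q = -2 - 305 = -307)
E = 104 (E = 13*8 = 104)
X = 3/1709 (X = 3/(-307 + 14*12²) = 3/(-307 + 14*144) = 3/(-307 + 2016) = 3/1709 ≈ 0.0017554)
(245 + (3*(-20) - E)) + X = (245 + (3*(-20) - 1*104)) + 3/1709 = (245 + (-60 - 104)) + 3/1709 = (245 - 164) + 3/1709 = 81 + 3/1709 = 138432/1709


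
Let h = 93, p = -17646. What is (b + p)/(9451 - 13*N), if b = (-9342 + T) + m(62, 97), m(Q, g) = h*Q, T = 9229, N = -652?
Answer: -11993/17927 ≈ -0.66899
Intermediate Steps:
m(Q, g) = 93*Q
b = 5653 (b = (-9342 + 9229) + 93*62 = -113 + 5766 = 5653)
(b + p)/(9451 - 13*N) = (5653 - 17646)/(9451 - 13*(-652)) = -11993/(9451 + 8476) = -11993/17927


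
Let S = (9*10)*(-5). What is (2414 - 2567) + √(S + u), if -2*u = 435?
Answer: -153 + I*√2670/2 ≈ -153.0 + 25.836*I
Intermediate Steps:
u = -435/2 (u = -½*435 = -435/2 ≈ -217.50)
S = -450 (S = 90*(-5) = -450)
(2414 - 2567) + √(S + u) = (2414 - 2567) + √(-450 - 435/2) = -153 + √(-1335/2) = -153 + I*√2670/2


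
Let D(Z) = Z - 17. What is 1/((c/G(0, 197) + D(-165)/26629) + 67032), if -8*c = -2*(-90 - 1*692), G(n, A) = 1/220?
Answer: 26629/639681656 ≈ 4.1628e-5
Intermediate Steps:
D(Z) = -17 + Z
G(n, A) = 1/220
c = -391/2 (c = -(-1)*(-90 - 1*692)/4 = -(-1)*(-90 - 692)/4 = -(-1)*(-782)/4 = -⅛*1564 = -391/2 ≈ -195.50)
1/((c/G(0, 197) + D(-165)/26629) + 67032) = 1/((-391/(2*1/220) + (-17 - 165)/26629) + 67032) = 1/((-391/2*220 - 182*1/26629) + 67032) = 1/((-43010 - 182/26629) + 67032) = 1/(-1145313472/26629 + 67032) = 1/(639681656/26629) = 26629/639681656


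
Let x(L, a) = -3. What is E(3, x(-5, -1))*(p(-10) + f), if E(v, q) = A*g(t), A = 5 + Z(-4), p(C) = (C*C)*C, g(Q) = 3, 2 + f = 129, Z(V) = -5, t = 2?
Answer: 0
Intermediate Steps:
f = 127 (f = -2 + 129 = 127)
p(C) = C³ (p(C) = C²*C = C³)
A = 0 (A = 5 - 5 = 0)
E(v, q) = 0 (E(v, q) = 0*3 = 0)
E(3, x(-5, -1))*(p(-10) + f) = 0*((-10)³ + 127) = 0*(-1000 + 127) = 0*(-873) = 0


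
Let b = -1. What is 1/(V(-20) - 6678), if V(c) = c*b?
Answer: -1/6658 ≈ -0.00015020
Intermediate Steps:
V(c) = -c (V(c) = c*(-1) = -c)
1/(V(-20) - 6678) = 1/(-1*(-20) - 6678) = 1/(20 - 6678) = 1/(-6658) = -1/6658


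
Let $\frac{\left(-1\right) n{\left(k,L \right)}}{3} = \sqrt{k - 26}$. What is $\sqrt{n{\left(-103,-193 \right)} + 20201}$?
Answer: $\sqrt{20201 - 3 i \sqrt{129}} \approx 142.13 - 0.12 i$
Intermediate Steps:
$n{\left(k,L \right)} = - 3 \sqrt{-26 + k}$ ($n{\left(k,L \right)} = - 3 \sqrt{k - 26} = - 3 \sqrt{-26 + k}$)
$\sqrt{n{\left(-103,-193 \right)} + 20201} = \sqrt{- 3 \sqrt{-26 - 103} + 20201} = \sqrt{- 3 \sqrt{-129} + 20201} = \sqrt{- 3 i \sqrt{129} + 20201} = \sqrt{20201 - 3 i \sqrt{129}}$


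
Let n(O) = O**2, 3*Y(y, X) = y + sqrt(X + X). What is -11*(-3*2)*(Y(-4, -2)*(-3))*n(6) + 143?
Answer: 9647 - 4752*I ≈ 9647.0 - 4752.0*I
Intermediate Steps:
Y(y, X) = y/3 + sqrt(2)*sqrt(X)/3 (Y(y, X) = (y + sqrt(X + X))/3 = (y + sqrt(2*X))/3 = (y + sqrt(2)*sqrt(X))/3 = y/3 + sqrt(2)*sqrt(X)/3)
-11*(-3*2)*(Y(-4, -2)*(-3))*n(6) + 143 = -11*(-3*2)*(((1/3)*(-4) + sqrt(2)*sqrt(-2)/3)*(-3))*6**2 + 143 = -11*(-6*(-4/3 + sqrt(2)*(I*sqrt(2))/3)*(-3))*36 + 143 = -11*(-6*(-4/3 + 2*I/3)*(-3))*36 + 143 = -11*(-6*(4 - 2*I))*36 + 143 = -11*(-24 + 12*I)*36 + 143 = -11*(-864 + 432*I) + 143 = (9504 - 4752*I) + 143 = 9647 - 4752*I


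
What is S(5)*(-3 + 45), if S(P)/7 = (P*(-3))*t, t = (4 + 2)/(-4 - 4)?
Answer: 6615/2 ≈ 3307.5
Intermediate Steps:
t = -¾ (t = 6/(-8) = 6*(-⅛) = -¾ ≈ -0.75000)
S(P) = 63*P/4 (S(P) = 7*((P*(-3))*(-¾)) = 7*(-3*P*(-¾)) = 7*(9*P/4) = 63*P/4)
S(5)*(-3 + 45) = ((63/4)*5)*(-3 + 45) = (315/4)*42 = 6615/2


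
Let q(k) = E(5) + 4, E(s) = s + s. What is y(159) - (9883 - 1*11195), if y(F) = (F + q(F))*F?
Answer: 28819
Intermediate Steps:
E(s) = 2*s
q(k) = 14 (q(k) = 2*5 + 4 = 10 + 4 = 14)
y(F) = F*(14 + F) (y(F) = (F + 14)*F = (14 + F)*F = F*(14 + F))
y(159) - (9883 - 1*11195) = 159*(14 + 159) - (9883 - 1*11195) = 159*173 - (9883 - 11195) = 27507 - 1*(-1312) = 27507 + 1312 = 28819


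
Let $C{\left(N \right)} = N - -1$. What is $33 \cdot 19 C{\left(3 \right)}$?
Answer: $2508$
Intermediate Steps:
$C{\left(N \right)} = 1 + N$ ($C{\left(N \right)} = N + 1 = 1 + N$)
$33 \cdot 19 C{\left(3 \right)} = 33 \cdot 19 \left(1 + 3\right) = 627 \cdot 4 = 2508$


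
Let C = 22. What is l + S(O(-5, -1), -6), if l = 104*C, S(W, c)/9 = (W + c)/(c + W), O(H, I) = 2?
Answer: 2297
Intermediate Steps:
S(W, c) = 9 (S(W, c) = 9*((W + c)/(c + W)) = 9*((W + c)/(W + c)) = 9*1 = 9)
l = 2288 (l = 104*22 = 2288)
l + S(O(-5, -1), -6) = 2288 + 9 = 2297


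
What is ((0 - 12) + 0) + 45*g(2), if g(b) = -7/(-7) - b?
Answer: -57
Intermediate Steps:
g(b) = 1 - b (g(b) = -7*(-1/7) - b = 1 - b)
((0 - 12) + 0) + 45*g(2) = ((0 - 12) + 0) + 45*(1 - 1*2) = (-12 + 0) + 45*(1 - 2) = -12 + 45*(-1) = -12 - 45 = -57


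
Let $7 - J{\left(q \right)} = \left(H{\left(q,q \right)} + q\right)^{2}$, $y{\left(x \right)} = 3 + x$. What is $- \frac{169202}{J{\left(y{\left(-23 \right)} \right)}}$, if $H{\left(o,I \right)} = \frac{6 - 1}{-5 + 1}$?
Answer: $\frac{2707232}{7113} \approx 380.6$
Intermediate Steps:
$H{\left(o,I \right)} = - \frac{5}{4}$ ($H{\left(o,I \right)} = \frac{5}{-4} = 5 \left(- \frac{1}{4}\right) = - \frac{5}{4}$)
$J{\left(q \right)} = 7 - \left(- \frac{5}{4} + q\right)^{2}$
$- \frac{169202}{J{\left(y{\left(-23 \right)} \right)}} = - \frac{169202}{7 - \frac{\left(-5 + 4 \left(3 - 23\right)\right)^{2}}{16}} = - \frac{169202}{7 - \frac{\left(-5 + 4 \left(-20\right)\right)^{2}}{16}} = - \frac{169202}{7 - \frac{\left(-5 - 80\right)^{2}}{16}} = - \frac{169202}{7 - \frac{\left(-85\right)^{2}}{16}} = - \frac{169202}{7 - \frac{7225}{16}} = - \frac{169202}{- \frac{7113}{16}} = \left(-169202\right) \left(- \frac{16}{7113}\right) = \frac{2707232}{7113}$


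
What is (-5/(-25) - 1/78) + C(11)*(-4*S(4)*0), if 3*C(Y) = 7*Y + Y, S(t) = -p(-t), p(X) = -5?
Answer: 73/390 ≈ 0.18718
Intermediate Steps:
S(t) = 5 (S(t) = -1*(-5) = 5)
C(Y) = 8*Y/3 (C(Y) = (7*Y + Y)/3 = (8*Y)/3 = 8*Y/3)
(-5/(-25) - 1/78) + C(11)*(-4*S(4)*0) = (-5/(-25) - 1/78) + ((8/3)*11)*(-4*5*0) = (-5*(-1/25) - 1*1/78) + 88*(-20*0)/3 = (1/5 - 1/78) + (88/3)*0 = 73/390 + 0 = 73/390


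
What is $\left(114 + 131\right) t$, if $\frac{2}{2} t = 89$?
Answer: $21805$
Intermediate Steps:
$t = 89$
$\left(114 + 131\right) t = \left(114 + 131\right) 89 = 245 \cdot 89 = 21805$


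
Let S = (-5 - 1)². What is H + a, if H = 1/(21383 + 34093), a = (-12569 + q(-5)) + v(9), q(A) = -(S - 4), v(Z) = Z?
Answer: -698553791/55476 ≈ -12592.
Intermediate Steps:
S = 36 (S = (-6)² = 36)
q(A) = -32 (q(A) = -(36 - 4) = -1*32 = -32)
a = -12592 (a = (-12569 - 32) + 9 = -12601 + 9 = -12592)
H = 1/55476 ≈ 1.8026e-5
H + a = 1/55476 - 12592 = -698553791/55476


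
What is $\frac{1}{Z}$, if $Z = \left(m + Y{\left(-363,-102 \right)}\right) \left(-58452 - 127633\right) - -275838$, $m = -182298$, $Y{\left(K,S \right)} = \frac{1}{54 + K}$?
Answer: $\frac{309}{10482268728997} \approx 2.9478 \cdot 10^{-11}$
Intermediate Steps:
$Z = \frac{10482268728997}{309}$ ($Z = \left(-182298 + \frac{1}{54 - 363}\right) \left(-58452 - 127633\right) - -275838 = \left(-182298 + \frac{1}{-309}\right) \left(-186085\right) + 275838 = \left(-182298 - \frac{1}{309}\right) \left(-186085\right) + 275838 = \left(- \frac{56330083}{309}\right) \left(-186085\right) + 275838 = \frac{10482183495055}{309} + 275838 = \frac{10482268728997}{309} \approx 3.3923 \cdot 10^{10}$)
$\frac{1}{Z} = \frac{1}{\frac{10482268728997}{309}} = \frac{309}{10482268728997}$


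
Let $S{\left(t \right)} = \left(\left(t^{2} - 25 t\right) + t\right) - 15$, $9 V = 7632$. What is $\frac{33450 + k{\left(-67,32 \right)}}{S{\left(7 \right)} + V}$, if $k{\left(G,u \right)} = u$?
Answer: $\frac{16741}{357} \approx 46.894$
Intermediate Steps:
$V = 848$ ($V = \frac{1}{9} \cdot 7632 = 848$)
$S{\left(t \right)} = -15 + t^{2} - 24 t$ ($S{\left(t \right)} = \left(t^{2} - 24 t\right) - 15 = -15 + t^{2} - 24 t$)
$\frac{33450 + k{\left(-67,32 \right)}}{S{\left(7 \right)} + V} = \frac{33450 + 32}{\left(-15 + 7^{2} - 168\right) + 848} = \frac{33482}{\left(-15 + 49 - 168\right) + 848} = \frac{33482}{-134 + 848} = \frac{33482}{714} = 33482 \cdot \frac{1}{714} = \frac{16741}{357}$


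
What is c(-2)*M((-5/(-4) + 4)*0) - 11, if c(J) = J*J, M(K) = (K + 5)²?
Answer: 89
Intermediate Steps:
M(K) = (5 + K)²
c(J) = J²
c(-2)*M((-5/(-4) + 4)*0) - 11 = (-2)²*(5 + (-5/(-4) + 4)*0)² - 11 = 4*(5 + (-5*(-¼) + 4)*0)² - 11 = 4*(5 + (5/4 + 4)*0)² - 11 = 4*(5 + (21/4)*0)² - 11 = 4*(5 + 0)² - 11 = 4*5² - 11 = 4*25 - 11 = 100 - 11 = 89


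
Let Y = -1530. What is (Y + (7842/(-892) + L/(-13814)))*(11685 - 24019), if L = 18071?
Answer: 29258164950280/1540261 ≈ 1.8996e+7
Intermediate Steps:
(Y + (7842/(-892) + L/(-13814)))*(11685 - 24019) = (-1530 + (7842/(-892) + 18071/(-13814)))*(11685 - 24019) = (-1530 + (7842*(-1/892) + 18071*(-1/13814)))*(-12334) = (-1530 + (-3921/446 - 18071/13814))*(-12334) = (-1530 - 15556090/1540261)*(-12334) = -2372155420/1540261*(-12334) = 29258164950280/1540261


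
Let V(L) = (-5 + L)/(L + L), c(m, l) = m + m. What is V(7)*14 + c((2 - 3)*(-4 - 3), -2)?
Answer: 16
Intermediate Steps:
c(m, l) = 2*m
V(L) = (-5 + L)/(2*L) (V(L) = (-5 + L)/((2*L)) = (-5 + L)*(1/(2*L)) = (-5 + L)/(2*L))
V(7)*14 + c((2 - 3)*(-4 - 3), -2) = ((½)*(-5 + 7)/7)*14 + 2*((2 - 3)*(-4 - 3)) = ((½)*(⅐)*2)*14 + 2*(-1*(-7)) = (⅐)*14 + 2*7 = 2 + 14 = 16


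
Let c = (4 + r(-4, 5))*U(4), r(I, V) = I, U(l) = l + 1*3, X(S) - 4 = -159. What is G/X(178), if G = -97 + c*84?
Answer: 97/155 ≈ 0.62581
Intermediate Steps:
X(S) = -155 (X(S) = 4 - 159 = -155)
U(l) = 3 + l (U(l) = l + 3 = 3 + l)
c = 0 (c = (4 - 4)*(3 + 4) = 0*7 = 0)
G = -97 (G = -97 + 0*84 = -97 + 0 = -97)
G/X(178) = -97/(-155) = -97*(-1/155) = 97/155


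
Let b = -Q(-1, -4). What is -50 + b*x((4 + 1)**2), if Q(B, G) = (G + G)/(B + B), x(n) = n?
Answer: -150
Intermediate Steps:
Q(B, G) = G/B (Q(B, G) = (2*G)/((2*B)) = (2*G)*(1/(2*B)) = G/B)
b = -4 (b = -(-4)/(-1) = -(-4)*(-1) = -1*4 = -4)
-50 + b*x((4 + 1)**2) = -50 - 4*(4 + 1)**2 = -50 - 4*5**2 = -50 - 4*25 = -50 - 100 = -150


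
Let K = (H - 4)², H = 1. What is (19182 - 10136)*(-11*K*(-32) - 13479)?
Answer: -93273306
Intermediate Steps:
K = 9 (K = (1 - 4)² = (-3)² = 9)
(19182 - 10136)*(-11*K*(-32) - 13479) = (19182 - 10136)*(-11*9*(-32) - 13479) = 9046*(-99*(-32) - 13479) = 9046*(3168 - 13479) = 9046*(-10311) = -93273306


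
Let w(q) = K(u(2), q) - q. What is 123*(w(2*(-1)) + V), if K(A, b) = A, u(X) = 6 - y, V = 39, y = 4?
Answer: 5289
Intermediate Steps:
u(X) = 2 (u(X) = 6 - 1*4 = 6 - 4 = 2)
w(q) = 2 - q
123*(w(2*(-1)) + V) = 123*((2 - 2*(-1)) + 39) = 123*((2 - 1*(-2)) + 39) = 123*((2 + 2) + 39) = 123*(4 + 39) = 123*43 = 5289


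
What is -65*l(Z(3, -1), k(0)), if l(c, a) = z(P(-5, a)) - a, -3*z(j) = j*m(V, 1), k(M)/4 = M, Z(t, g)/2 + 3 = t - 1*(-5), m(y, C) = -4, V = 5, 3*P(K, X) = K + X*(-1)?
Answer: 1300/9 ≈ 144.44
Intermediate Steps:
P(K, X) = -X/3 + K/3 (P(K, X) = (K + X*(-1))/3 = (K - X)/3 = -X/3 + K/3)
Z(t, g) = 4 + 2*t (Z(t, g) = -6 + 2*(t - 1*(-5)) = -6 + 2*(t + 5) = -6 + 2*(5 + t) = -6 + (10 + 2*t) = 4 + 2*t)
k(M) = 4*M
z(j) = 4*j/3 (z(j) = -j*(-4)/3 = -(-4)*j/3 = 4*j/3)
l(c, a) = -20/9 - 13*a/9 (l(c, a) = 4*(-a/3 + (1/3)*(-5))/3 - a = 4*(-a/3 - 5/3)/3 - a = 4*(-5/3 - a/3)/3 - a = (-20/9 - 4*a/9) - a = -20/9 - 13*a/9)
-65*l(Z(3, -1), k(0)) = -65*(-20/9 - 52*0/9) = -65*(-20/9 - 13/9*0) = -65*(-20/9 + 0) = -65*(-20/9) = 1300/9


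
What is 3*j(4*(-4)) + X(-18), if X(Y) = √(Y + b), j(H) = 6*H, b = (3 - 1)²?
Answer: -288 + I*√14 ≈ -288.0 + 3.7417*I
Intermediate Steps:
b = 4 (b = 2² = 4)
X(Y) = √(4 + Y) (X(Y) = √(Y + 4) = √(4 + Y))
3*j(4*(-4)) + X(-18) = 3*(6*(4*(-4))) + √(4 - 18) = 3*(6*(-16)) + √(-14) = 3*(-96) + I*√14 = -288 + I*√14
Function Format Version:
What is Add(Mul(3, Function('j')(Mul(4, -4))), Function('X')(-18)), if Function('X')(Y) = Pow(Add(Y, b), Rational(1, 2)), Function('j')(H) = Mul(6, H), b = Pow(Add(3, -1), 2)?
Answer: Add(-288, Mul(I, Pow(14, Rational(1, 2)))) ≈ Add(-288.00, Mul(3.7417, I))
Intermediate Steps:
b = 4 (b = Pow(2, 2) = 4)
Function('X')(Y) = Pow(Add(4, Y), Rational(1, 2)) (Function('X')(Y) = Pow(Add(Y, 4), Rational(1, 2)) = Pow(Add(4, Y), Rational(1, 2)))
Add(Mul(3, Function('j')(Mul(4, -4))), Function('X')(-18)) = Add(Mul(3, Mul(6, Mul(4, -4))), Pow(Add(4, -18), Rational(1, 2))) = Add(Mul(3, Mul(6, -16)), Pow(-14, Rational(1, 2))) = Add(Mul(3, -96), Mul(I, Pow(14, Rational(1, 2)))) = Add(-288, Mul(I, Pow(14, Rational(1, 2))))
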